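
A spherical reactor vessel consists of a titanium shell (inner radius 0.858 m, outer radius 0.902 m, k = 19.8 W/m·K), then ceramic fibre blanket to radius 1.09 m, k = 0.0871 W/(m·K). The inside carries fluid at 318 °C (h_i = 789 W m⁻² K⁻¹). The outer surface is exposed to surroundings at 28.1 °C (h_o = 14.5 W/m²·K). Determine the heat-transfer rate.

Q = 1610 W

Resistance network (inner→outer):
  R_conv,in = 1/(4πr²h) = 1/(4π·0.858²·789) = 1.370×10^-4 K/W
  R_titanium = (1/0.858 − 1/0.902)/(4πk) = 0.05685/(4π·19.8) = 2.285×10^-4 K/W
  R_ceramic fibre blanket = (1/0.902 − 1/1.09)/(4πk) = 0.1912/(4π·0.0871) = 0.1747 K/W
  R_conv,out = 1/(4πr²h) = 1/(4π·1.09²·14.5) = 0.004619 K/W
ΣR = 1.370×10^-4 + 2.285×10^-4 + 0.1747 + 0.004619 = 0.1797 K/W
Q = ΔT/ΣR = (318 °C − 28.1 °C)/0.1797 = 1610 W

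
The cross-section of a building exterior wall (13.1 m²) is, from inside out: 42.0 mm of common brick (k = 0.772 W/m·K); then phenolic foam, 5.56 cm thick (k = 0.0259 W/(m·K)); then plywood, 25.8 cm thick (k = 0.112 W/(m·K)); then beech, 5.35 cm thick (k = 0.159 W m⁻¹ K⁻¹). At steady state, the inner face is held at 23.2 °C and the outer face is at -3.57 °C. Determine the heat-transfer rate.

Q = 72.4 W

Treat each layer as a resistance in series:
  R_common brick = L/(kA) = 0.0420/(0.772·13.1) = 0.004153 K/W
  R_phenolic foam = L/(kA) = 0.0556/(0.0259·13.1) = 0.1639 K/W
  R_plywood = L/(kA) = 0.258/(0.112·13.1) = 0.1758 K/W
  R_beech = L/(kA) = 0.0535/(0.159·13.1) = 0.02569 K/W
ΣR = 0.004153 + 0.1639 + 0.1758 + 0.02569 = 0.3695 K/W
Q = ΔT/ΣR = (23.2 °C − -3.57 °C)/0.3695 = 72.4 W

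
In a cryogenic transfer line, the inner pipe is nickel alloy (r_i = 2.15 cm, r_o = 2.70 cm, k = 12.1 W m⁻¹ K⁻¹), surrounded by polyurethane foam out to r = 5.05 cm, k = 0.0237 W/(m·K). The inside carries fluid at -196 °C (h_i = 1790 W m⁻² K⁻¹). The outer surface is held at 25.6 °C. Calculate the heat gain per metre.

Q' = 52.6 W/m

Series thermal resistances, inner to outer:
  R'_conv,in = 1/(2πr h) = 1/(2π·0.0215·1790) = 0.004136 m·K/W
  R'_nickel alloy = ln(0.0270/0.0215)/(2πk) = 0.2278/(2π·12.1) = 0.002996 m·K/W
  R'_polyurethane foam = ln(0.0505/0.0270)/(2πk) = 0.6261/(2π·0.0237) = 4.205 m·K/W
ΣR = 0.004136 + 0.002996 + 4.205 = 4.212 m·K/W
Q' = ΔT/ΣR = (-196 °C − 25.6 °C)/4.212 = -52.6 W/m
(Negative Q' ⇒ heat flows inward; heat gain = 52.6 W/m.)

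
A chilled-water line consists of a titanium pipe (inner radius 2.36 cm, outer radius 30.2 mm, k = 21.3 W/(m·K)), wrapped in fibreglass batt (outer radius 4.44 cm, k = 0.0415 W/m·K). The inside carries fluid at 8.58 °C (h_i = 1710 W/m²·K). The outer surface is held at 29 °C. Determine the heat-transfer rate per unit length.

Q' = 13.8 W/m

Resistance network (inner→outer):
  R'_conv,in = 1/(2πr h) = 1/(2π·0.0236·1710) = 0.003944 m·K/W
  R'_titanium = ln(0.0302/0.0236)/(2πk) = 0.2466/(2π·21.3) = 0.001843 m·K/W
  R'_fibreglass batt = ln(0.0444/0.0302)/(2πk) = 0.3854/(2π·0.0415) = 1.478 m·K/W
ΣR = 0.003944 + 0.001843 + 1.478 = 1.484 m·K/W
Q' = ΔT/ΣR = (8.58 °C − 29 °C)/1.484 = -13.8 W/m
(Negative Q' ⇒ heat flows inward; heat gain = 13.8 W/m.)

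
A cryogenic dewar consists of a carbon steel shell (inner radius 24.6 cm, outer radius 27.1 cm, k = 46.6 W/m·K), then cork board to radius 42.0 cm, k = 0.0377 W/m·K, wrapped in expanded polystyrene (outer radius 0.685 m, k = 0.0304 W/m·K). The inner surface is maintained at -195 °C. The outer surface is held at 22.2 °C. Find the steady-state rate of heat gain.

Q = 42.0 W

Resistance network (inner→outer):
  R_carbon steel = (1/0.246 − 1/0.271)/(4πk) = 0.3750/(4π·46.6) = 6.404×10^-4 K/W
  R_cork board = (1/0.271 − 1/0.420)/(4πk) = 1.309/(4π·0.0377) = 2.763 K/W
  R_expanded polystyrene = (1/0.420 − 1/0.685)/(4πk) = 0.9211/(4π·0.0304) = 2.411 K/W
ΣR = 6.404×10^-4 + 2.763 + 2.411 = 5.175 K/W
Q = ΔT/ΣR = (-195 °C − 22.2 °C)/5.175 = -42.0 W
(Negative Q ⇒ heat flows inward; heat gain = 42.0 W.)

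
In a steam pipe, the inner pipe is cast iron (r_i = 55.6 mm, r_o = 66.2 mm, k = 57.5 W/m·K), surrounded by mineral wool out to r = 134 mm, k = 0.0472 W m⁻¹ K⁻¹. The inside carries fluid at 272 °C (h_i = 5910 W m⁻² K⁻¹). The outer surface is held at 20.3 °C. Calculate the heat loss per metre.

Q' = 106 W/m

Resistance network (inner→outer):
  R'_conv,in = 1/(2πr h) = 1/(2π·0.0556·5910) = 4.843×10^-4 m·K/W
  R'_cast iron = ln(0.0662/0.0556)/(2πk) = 0.1745/(2π·57.5) = 4.830×10^-4 m·K/W
  R'_mineral wool = ln(0.134/0.0662)/(2πk) = 0.7052/(2π·0.0472) = 2.378 m·K/W
ΣR = 4.843×10^-4 + 4.830×10^-4 + 2.378 = 2.379 m·K/W
Q' = ΔT/ΣR = (272 °C − 20.3 °C)/2.379 = 106 W/m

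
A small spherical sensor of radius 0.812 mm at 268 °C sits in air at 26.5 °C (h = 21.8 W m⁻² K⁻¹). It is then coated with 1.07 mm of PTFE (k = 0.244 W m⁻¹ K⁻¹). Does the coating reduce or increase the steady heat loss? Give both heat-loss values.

Critical radius for a sphere: r_cr = 2k/h = 0.0224 m = 2.24 cm.
Outer radius after coating: r₂ = 8.12×10^-4 + 0.00107 = 0.001882 m.
Since r₁ < r_cr and r₂ ≤ r_cr, the coating moves toward the maximum at r_cr — heat loss rises.
Bare: R = 1/(4πr₁²h) = 5536 K/W; Q = 241.5/5536 = 0.0436 W.
Coated: R = R_cond + R_conv = 1259 K/W; Q = 241.5/1259 = 0.192 W.

increases: 0.0436 → 0.192 W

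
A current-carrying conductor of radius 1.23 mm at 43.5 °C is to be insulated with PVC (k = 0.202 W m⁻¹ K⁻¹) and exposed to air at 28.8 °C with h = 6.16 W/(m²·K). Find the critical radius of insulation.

For a cylinder, r_cr = k_ins/h = 0.202/6.16 = 0.0328 m = 3.28 cm

r_cr = 3.28 cm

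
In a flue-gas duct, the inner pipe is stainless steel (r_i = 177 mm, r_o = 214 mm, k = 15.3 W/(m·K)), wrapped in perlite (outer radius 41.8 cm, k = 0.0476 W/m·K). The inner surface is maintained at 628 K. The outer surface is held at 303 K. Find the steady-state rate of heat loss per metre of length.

Resistance network (inner→outer):
  R'_stainless steel = ln(0.214/0.177)/(2πk) = 0.1898/(2π·15.3) = 0.001975 m·K/W
  R'_perlite = ln(0.418/0.214)/(2πk) = 0.6695/(2π·0.0476) = 2.239 m·K/W
ΣR = 0.001975 + 2.239 = 2.241 m·K/W
Q' = ΔT/ΣR = (628 K − 303 K)/2.241 = 145 W/m

Q' = 145 W/m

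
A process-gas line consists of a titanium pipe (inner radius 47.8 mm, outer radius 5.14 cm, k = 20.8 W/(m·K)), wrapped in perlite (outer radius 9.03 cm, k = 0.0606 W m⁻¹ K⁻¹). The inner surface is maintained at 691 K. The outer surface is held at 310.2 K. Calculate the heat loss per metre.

Q' = 257 W/m

Treat each layer as a resistance in series:
  R'_titanium = ln(0.0514/0.0478)/(2πk) = 0.07261/(2π·20.8) = 5.556×10^-4 m·K/W
  R'_perlite = ln(0.0903/0.0514)/(2πk) = 0.5635/(2π·0.0606) = 1.480 m·K/W
ΣR = 5.556×10^-4 + 1.480 = 1.481 m·K/W
Q' = ΔT/ΣR = (691 K − 310.2 K)/1.481 = 257 W/m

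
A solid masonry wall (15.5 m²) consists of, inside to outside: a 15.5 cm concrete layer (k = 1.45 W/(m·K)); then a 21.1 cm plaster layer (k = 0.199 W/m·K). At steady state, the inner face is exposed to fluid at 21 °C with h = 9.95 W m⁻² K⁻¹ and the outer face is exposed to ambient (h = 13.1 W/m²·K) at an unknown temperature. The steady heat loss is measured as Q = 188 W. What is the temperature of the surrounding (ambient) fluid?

T_out = 4.70 °C

Sum the resistances:
  R_conv,in = 1/(hA) = 1/(9.95·15.5) = 0.006484 K/W
  R_concrete = L/(kA) = 0.155/(1.45·15.5) = 0.006897 K/W
  R_plaster = L/(kA) = 0.211/(0.199·15.5) = 0.06841 K/W
  R_conv,out = 1/(hA) = 1/(13.1·15.5) = 0.004925 K/W
ΣR = 0.08671 K/W
ΔT = Q·ΣR = 188 × 0.08671 = 16.30 K
Heat flows outward, so T_out = T_in − ΔT = 21 − 16.30 = 4.70 °C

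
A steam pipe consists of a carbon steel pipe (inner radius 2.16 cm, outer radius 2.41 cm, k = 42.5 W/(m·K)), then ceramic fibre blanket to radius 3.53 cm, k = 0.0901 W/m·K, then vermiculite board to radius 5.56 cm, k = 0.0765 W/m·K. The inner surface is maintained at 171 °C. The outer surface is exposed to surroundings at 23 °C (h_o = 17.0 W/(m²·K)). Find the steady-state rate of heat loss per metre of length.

Resistance network (inner→outer):
  R'_carbon steel = ln(0.0241/0.0216)/(2πk) = 0.1095/(2π·42.5) = 4.101×10^-4 m·K/W
  R'_ceramic fibre blanket = ln(0.0353/0.0241)/(2πk) = 0.3817/(2π·0.0901) = 0.6742 m·K/W
  R'_vermiculite board = ln(0.0556/0.0353)/(2πk) = 0.4543/(2π·0.0765) = 0.9452 m·K/W
  R'_conv,out = 1/(2πr h) = 1/(2π·0.0556·17.0) = 0.1684 m·K/W
ΣR = 4.101×10^-4 + 0.6742 + 0.9452 + 0.1684 = 1.788 m·K/W
Q' = ΔT/ΣR = (171 °C − 23 °C)/1.788 = 82.8 W/m

Q' = 82.8 W/m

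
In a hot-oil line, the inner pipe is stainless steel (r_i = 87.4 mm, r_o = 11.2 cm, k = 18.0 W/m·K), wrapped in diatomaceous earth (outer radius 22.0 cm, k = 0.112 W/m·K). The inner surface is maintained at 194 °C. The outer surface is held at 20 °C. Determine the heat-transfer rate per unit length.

Q' = 181 W/m

Treat each layer as a resistance in series:
  R'_stainless steel = ln(0.112/0.0874)/(2πk) = 0.2480/(2π·18.0) = 0.002193 m·K/W
  R'_diatomaceous earth = ln(0.220/0.112)/(2πk) = 0.6751/(2π·0.112) = 0.9594 m·K/W
ΣR = 0.002193 + 0.9594 = 0.9616 m·K/W
Q' = ΔT/ΣR = (194 °C − 20 °C)/0.9616 = 181 W/m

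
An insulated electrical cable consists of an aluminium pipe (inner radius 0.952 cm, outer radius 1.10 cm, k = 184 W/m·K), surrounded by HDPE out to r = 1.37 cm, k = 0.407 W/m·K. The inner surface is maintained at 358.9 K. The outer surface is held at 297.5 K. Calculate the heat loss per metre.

Treat each layer as a resistance in series:
  R'_aluminium = ln(0.0110/0.00952)/(2πk) = 0.1445/(2π·184) = 1.250×10^-4 m·K/W
  R'_HDPE = ln(0.0137/0.0110)/(2πk) = 0.2195/(2π·0.407) = 0.08583 m·K/W
ΣR = 1.250×10^-4 + 0.08583 = 0.08596 m·K/W
Q' = ΔT/ΣR = (358.9 K − 297.5 K)/0.08596 = 714 W/m

Q' = 714 W/m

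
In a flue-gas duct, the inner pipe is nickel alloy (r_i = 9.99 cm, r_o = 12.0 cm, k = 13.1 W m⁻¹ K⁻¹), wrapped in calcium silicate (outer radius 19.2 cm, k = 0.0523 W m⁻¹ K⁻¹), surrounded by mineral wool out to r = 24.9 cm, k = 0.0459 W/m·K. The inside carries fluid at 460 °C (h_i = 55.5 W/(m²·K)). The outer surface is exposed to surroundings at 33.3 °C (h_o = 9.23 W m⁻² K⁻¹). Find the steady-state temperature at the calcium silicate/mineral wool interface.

T = 204 °C

Resistance network (inner→outer):
  R'_conv,in = 1/(2πr h) = 1/(2π·0.0999·55.5) = 0.02871 m·K/W
  R'_nickel alloy = ln(0.120/0.0999)/(2πk) = 0.1833/(2π·13.1) = 0.002227 m·K/W
  R'_calcium silicate = ln(0.192/0.120)/(2πk) = 0.4700/(2π·0.0523) = 1.430 m·K/W
  R'_mineral wool = ln(0.249/0.192)/(2πk) = 0.2600/(2π·0.0459) = 0.9014 m·K/W
  R'_conv,out = 1/(2πr h) = 1/(2π·0.249·9.23) = 0.06925 m·K/W
ΣR = 0.02871 + 0.002227 + 1.430 + 0.9014 + 0.06925 = 2.432 m·K/W
Q' = ΔT/ΣR = (460 °C − 33.3 °C)/2.432 = 175.5 W/m
From the inner boundary to the calcium silicate/mineral wool interface, ΣR_partial = 1.461 m·K/W.
T_interface = T_in − Q'·ΣR_partial = 460 °C − (175.5)(1.461) = 204 °C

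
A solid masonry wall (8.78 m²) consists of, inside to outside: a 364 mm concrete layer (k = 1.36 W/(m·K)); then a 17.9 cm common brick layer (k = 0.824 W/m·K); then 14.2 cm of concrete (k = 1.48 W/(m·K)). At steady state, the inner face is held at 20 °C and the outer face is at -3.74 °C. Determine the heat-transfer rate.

Series thermal resistances, inner to outer:
  R_concrete = L/(kA) = 0.364/(1.36·8.78) = 0.03048 K/W
  R_common brick = L/(kA) = 0.179/(0.824·8.78) = 0.02474 K/W
  R_concrete = L/(kA) = 0.142/(1.48·8.78) = 0.01093 K/W
ΣR = 0.03048 + 0.02474 + 0.01093 = 0.06615 K/W
Q = ΔT/ΣR = (20 °C − -3.74 °C)/0.06615 = 359 W

Q = 359 W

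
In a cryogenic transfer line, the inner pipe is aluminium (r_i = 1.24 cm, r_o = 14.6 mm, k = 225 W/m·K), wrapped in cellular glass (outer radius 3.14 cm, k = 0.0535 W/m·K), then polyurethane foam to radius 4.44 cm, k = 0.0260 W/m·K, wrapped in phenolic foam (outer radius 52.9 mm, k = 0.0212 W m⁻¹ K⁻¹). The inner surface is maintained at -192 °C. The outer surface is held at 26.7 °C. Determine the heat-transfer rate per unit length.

Q' = 38.3 W/m

Treat each layer as a resistance in series:
  R'_aluminium = ln(0.0146/0.0124)/(2πk) = 0.1633/(2π·225) = 1.155×10^-4 m·K/W
  R'_cellular glass = ln(0.0314/0.0146)/(2πk) = 0.7658/(2π·0.0535) = 2.278 m·K/W
  R'_polyurethane foam = ln(0.0444/0.0314)/(2πk) = 0.3464/(2π·0.0260) = 2.121 m·K/W
  R'_phenolic foam = ln(0.0529/0.0444)/(2πk) = 0.1752/(2π·0.0212) = 1.315 m·K/W
ΣR = 1.155×10^-4 + 2.278 + 2.121 + 1.315 = 5.714 m·K/W
Q' = ΔT/ΣR = (-192 °C − 26.7 °C)/5.714 = -38.3 W/m
(Negative Q' ⇒ heat flows inward; heat gain = 38.3 W/m.)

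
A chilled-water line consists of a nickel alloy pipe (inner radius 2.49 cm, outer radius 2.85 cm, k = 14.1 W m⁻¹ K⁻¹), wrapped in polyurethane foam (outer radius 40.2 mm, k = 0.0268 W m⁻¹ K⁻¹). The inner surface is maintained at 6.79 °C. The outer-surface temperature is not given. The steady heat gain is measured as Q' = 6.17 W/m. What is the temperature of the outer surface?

T_out = 19.4 °C

Series resistances:
  R'_nickel alloy = ln(0.0285/0.0249)/(2πk) = 0.1350/(2π·14.1) = 0.001524 m·K/W
  R'_polyurethane foam = ln(0.0402/0.0285)/(2πk) = 0.3440/(2π·0.0268) = 2.043 m·K/W
ΣR = 2.044 m·K/W
ΔT = Q'·ΣR = 6.17 × 2.044 = 12.61 K
Heat flows inward, so T_out = T_in + ΔT = 6.79 + 12.61 = 19.4 °C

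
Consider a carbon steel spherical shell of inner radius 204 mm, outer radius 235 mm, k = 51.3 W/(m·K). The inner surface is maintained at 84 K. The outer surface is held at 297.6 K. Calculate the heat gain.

Q = 213 kW

Q = 4πk·ΔT/(1/r₁ − 1/r₂) = 4π × 51.3 × 213.6 / (1/0.204 − 1/0.235) = 2.13×10^5 W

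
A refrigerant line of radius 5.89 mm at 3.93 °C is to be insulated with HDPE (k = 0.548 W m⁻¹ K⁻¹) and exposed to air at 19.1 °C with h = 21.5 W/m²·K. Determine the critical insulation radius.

For a cylinder, r_cr = k_ins/h = 0.548/21.5 = 0.0255 m = 2.55 cm

r_cr = 2.55 cm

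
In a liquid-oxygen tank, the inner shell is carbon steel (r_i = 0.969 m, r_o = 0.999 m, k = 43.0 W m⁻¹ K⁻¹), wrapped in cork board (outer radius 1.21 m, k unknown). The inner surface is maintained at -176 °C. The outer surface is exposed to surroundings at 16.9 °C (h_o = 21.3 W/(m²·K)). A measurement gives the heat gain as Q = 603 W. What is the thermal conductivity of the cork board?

k = 0.0438 W/m·K

ΣR = ΔT/Q = |-176 − 16.9|/603 = 0.3199 K/W
Known resistances:
  R_carbon steel = (1/0.969 − 1/0.999)/(4πk) = 0.03099/(4π·43.0) = 5.735×10^-5 K/W
  R_conv,out = 1/(4πr²h) = 1/(4π·1.21²·21.3) = 0.002552 K/W
R_cork board = ΣR − ΣR_known = 0.3199 − 0.002609 = 0.3173 K/W
(1/r₁−1/r₂)/(4πk) = 0.3173 ⇒ k = 0.1746/(4π·0.3173) = 0.0438 W/m·K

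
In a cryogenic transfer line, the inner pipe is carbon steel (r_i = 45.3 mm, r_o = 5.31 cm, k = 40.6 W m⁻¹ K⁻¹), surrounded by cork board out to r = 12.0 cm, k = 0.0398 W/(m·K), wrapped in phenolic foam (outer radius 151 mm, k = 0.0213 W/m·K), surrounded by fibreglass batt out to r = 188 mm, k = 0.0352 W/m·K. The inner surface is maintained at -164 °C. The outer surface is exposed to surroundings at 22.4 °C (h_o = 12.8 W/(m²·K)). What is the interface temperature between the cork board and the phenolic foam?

Treat each layer as a resistance in series:
  R'_carbon steel = ln(0.0531/0.0453)/(2πk) = 0.1589/(2π·40.6) = 6.228×10^-4 m·K/W
  R'_cork board = ln(0.120/0.0531)/(2πk) = 0.8153/(2π·0.0398) = 3.260 m·K/W
  R'_phenolic foam = ln(0.151/0.120)/(2πk) = 0.2298/(2π·0.0213) = 1.717 m·K/W
  R'_fibreglass batt = ln(0.188/0.151)/(2πk) = 0.2192/(2π·0.0352) = 0.9909 m·K/W
  R'_conv,out = 1/(2πr h) = 1/(2π·0.188·12.8) = 0.06614 m·K/W
ΣR = 6.228×10^-4 + 3.260 + 1.717 + 0.9909 + 0.06614 = 6.035 m·K/W
Q' = ΔT/ΣR = (-164 °C − 22.4 °C)/6.035 = -30.89 W/m
From the inner boundary to the cork board/phenolic foam interface, ΣR_partial = 3.261 m·K/W.
T_interface = T_in − Q'·ΣR_partial = -164 °C − (-30.89)(3.261) = -63.3 °C

T = -63.3 °C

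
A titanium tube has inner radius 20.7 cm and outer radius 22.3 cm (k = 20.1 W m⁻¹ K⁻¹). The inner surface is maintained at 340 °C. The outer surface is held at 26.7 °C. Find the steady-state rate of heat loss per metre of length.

Q' = 531 kW/m

Q' = 2πk·ΔT/ln(r₂/r₁) = 2π × 20.1 × 313.3 / ln(0.223/0.207) = 5.31×10^5 W/m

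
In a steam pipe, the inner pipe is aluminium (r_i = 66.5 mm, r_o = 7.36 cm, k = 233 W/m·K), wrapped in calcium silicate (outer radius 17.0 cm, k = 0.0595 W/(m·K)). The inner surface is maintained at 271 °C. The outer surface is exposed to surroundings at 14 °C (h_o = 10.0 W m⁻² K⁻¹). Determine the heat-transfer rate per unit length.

Treat each layer as a resistance in series:
  R'_aluminium = ln(0.0736/0.0665)/(2πk) = 0.1014/(2π·233) = 6.929×10^-5 m·K/W
  R'_calcium silicate = ln(0.170/0.0736)/(2πk) = 0.8372/(2π·0.0595) = 2.239 m·K/W
  R'_conv,out = 1/(2πr h) = 1/(2π·0.170·10.0) = 0.09362 m·K/W
ΣR = 6.929×10^-5 + 2.239 + 0.09362 = 2.333 m·K/W
Q' = ΔT/ΣR = (271 °C − 14 °C)/2.333 = 110 W/m

Q' = 110 W/m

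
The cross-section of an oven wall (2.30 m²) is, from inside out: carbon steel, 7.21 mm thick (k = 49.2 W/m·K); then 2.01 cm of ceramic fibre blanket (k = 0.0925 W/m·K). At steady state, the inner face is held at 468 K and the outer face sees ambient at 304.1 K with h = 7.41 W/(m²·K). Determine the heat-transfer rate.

Q = 1070 W

Series thermal resistances, inner to outer:
  R_carbon steel = L/(kA) = 0.00721/(49.2·2.30) = 6.372×10^-5 K/W
  R_ceramic fibre blanket = L/(kA) = 0.0201/(0.0925·2.30) = 0.09448 K/W
  R_conv,out = 1/(hA) = 1/(7.41·2.30) = 0.05868 K/W
ΣR = 6.372×10^-5 + 0.09448 + 0.05868 = 0.1532 K/W
Q = ΔT/ΣR = (468 K − 304.1 K)/0.1532 = 1070 W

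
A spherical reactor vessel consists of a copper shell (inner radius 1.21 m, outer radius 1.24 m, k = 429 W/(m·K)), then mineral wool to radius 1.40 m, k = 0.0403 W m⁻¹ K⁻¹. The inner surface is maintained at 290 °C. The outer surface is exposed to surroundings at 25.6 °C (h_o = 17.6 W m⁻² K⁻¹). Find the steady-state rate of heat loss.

Resistance network (inner→outer):
  R_copper = (1/1.21 − 1/1.24)/(4πk) = 0.01999/(4π·429) = 3.709×10^-6 K/W
  R_mineral wool = (1/1.24 − 1/1.40)/(4πk) = 0.09217/(4π·0.0403) = 0.1820 K/W
  R_conv,out = 1/(4πr²h) = 1/(4π·1.40²·17.6) = 0.002307 K/W
ΣR = 3.709×10^-6 + 0.1820 + 0.002307 = 0.1843 K/W
Q = ΔT/ΣR = (290 °C − 25.6 °C)/0.1843 = 1430 W

Q = 1430 W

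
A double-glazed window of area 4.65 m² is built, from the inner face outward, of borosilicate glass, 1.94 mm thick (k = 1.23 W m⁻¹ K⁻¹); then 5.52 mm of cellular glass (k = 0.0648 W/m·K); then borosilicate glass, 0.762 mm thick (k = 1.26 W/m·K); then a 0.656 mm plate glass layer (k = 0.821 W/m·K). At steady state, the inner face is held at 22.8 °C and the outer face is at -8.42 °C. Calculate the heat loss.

Q = 1650 W

Treat each layer as a resistance in series:
  R_borosilicate glass = L/(kA) = 0.00194/(1.23·4.65) = 3.392×10^-4 K/W
  R_cellular glass = L/(kA) = 0.00552/(0.0648·4.65) = 0.01832 K/W
  R_borosilicate glass = L/(kA) = 7.62×10^-4/(1.26·4.65) = 1.301×10^-4 K/W
  R_plate glass = L/(kA) = 6.56×10^-4/(0.821·4.65) = 1.718×10^-4 K/W
ΣR = 3.392×10^-4 + 0.01832 + 1.301×10^-4 + 1.718×10^-4 = 0.01896 K/W
Q = ΔT/ΣR = (22.8 °C − -8.42 °C)/0.01896 = 1650 W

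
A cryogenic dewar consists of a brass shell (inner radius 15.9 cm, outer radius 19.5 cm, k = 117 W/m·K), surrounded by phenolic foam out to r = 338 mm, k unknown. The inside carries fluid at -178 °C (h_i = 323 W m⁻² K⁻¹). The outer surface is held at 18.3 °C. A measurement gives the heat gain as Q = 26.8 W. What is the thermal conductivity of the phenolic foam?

ΣR = ΔT/Q = |-178 − 18.3|/26.8 = 7.325 K/W
Known resistances:
  R_conv,in = 1/(4πr²h) = 1/(4π·0.159²·323) = 0.009745 K/W
  R_brass = (1/0.159 − 1/0.195)/(4πk) = 1.161/(4π·117) = 7.897×10^-4 K/W
R_phenolic foam = ΣR − ΣR_known = 7.325 − 0.01053 = 7.314 K/W
(1/r₁−1/r₂)/(4πk) = 7.314 ⇒ k = 2.170/(4π·7.314) = 0.0236 W/m·K

k = 0.0236 W/m·K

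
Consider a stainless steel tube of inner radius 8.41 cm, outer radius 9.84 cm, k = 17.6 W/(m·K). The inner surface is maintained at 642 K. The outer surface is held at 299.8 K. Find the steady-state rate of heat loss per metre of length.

Q' = 241 kW/m

Q' = 2πk·ΔT/ln(r₂/r₁) = 2π × 17.6 × 342.2 / ln(0.0984/0.0841) = 2.41×10^5 W/m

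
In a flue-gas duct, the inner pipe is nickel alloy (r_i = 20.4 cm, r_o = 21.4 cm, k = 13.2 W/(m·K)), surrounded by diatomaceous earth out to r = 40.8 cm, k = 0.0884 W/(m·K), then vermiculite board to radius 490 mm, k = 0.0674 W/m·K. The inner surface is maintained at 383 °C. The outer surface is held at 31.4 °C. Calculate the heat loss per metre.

Q' = 220 W/m

Series thermal resistances, inner to outer:
  R'_nickel alloy = ln(0.214/0.204)/(2πk) = 0.04786/(2π·13.2) = 5.770×10^-4 m·K/W
  R'_diatomaceous earth = ln(0.408/0.214)/(2πk) = 0.6453/(2π·0.0884) = 1.162 m·K/W
  R'_vermiculite board = ln(0.490/0.408)/(2πk) = 0.1831/(2π·0.0674) = 0.4325 m·K/W
ΣR = 5.770×10^-4 + 1.162 + 0.4325 = 1.595 m·K/W
Q' = ΔT/ΣR = (383 °C − 31.4 °C)/1.595 = 220 W/m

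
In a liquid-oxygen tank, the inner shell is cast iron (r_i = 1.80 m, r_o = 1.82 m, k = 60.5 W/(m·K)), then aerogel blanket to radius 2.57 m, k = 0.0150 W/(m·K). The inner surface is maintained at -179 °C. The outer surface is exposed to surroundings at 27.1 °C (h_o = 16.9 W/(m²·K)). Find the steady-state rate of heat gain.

Treat each layer as a resistance in series:
  R_cast iron = (1/1.80 − 1/1.82)/(4πk) = 0.006105/(4π·60.5) = 8.030×10^-6 K/W
  R_aerogel blanket = (1/1.82 − 1/2.57)/(4πk) = 0.1603/(4π·0.0150) = 0.8507 K/W
  R_conv,out = 1/(4πr²h) = 1/(4π·2.57²·16.9) = 7.129×10^-4 K/W
ΣR = 8.030×10^-6 + 0.8507 + 7.129×10^-4 = 0.8514 K/W
Q = ΔT/ΣR = (-179 °C − 27.1 °C)/0.8514 = -242 W
(Negative Q ⇒ heat flows inward; heat gain = 242 W.)

Q = 242 W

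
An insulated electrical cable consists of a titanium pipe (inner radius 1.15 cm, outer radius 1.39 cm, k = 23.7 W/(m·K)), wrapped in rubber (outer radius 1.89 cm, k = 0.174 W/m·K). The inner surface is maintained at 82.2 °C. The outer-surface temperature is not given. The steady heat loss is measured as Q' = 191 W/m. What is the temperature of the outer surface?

T_out = 28.3 °C

Sum the resistances:
  R'_titanium = ln(0.0139/0.0115)/(2πk) = 0.1895/(2π·23.7) = 0.001273 m·K/W
  R'_rubber = ln(0.0189/0.0139)/(2πk) = 0.3073/(2π·0.174) = 0.2811 m·K/W
ΣR = 0.2823 m·K/W
ΔT = Q'·ΣR = 191 × 0.2823 = 53.92 K
Heat flows outward, so T_out = T_in − ΔT = 82.2 − 53.92 = 28.3 °C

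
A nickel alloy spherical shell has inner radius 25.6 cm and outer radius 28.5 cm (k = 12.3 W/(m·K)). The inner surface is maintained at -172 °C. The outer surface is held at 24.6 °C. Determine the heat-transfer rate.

Q = 4πk·ΔT/(1/r₁ − 1/r₂) = 4π × 12.3 × 196.6 / (1/0.256 − 1/0.285) = 76500 W

Q = 76500 W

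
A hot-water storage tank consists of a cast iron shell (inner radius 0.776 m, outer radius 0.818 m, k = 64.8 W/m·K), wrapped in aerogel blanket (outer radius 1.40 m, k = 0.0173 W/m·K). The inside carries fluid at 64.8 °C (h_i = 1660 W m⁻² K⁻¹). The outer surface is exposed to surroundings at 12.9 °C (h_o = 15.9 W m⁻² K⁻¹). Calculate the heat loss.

Q = 22.2 W

Treat each layer as a resistance in series:
  R_conv,in = 1/(4πr²h) = 1/(4π·0.776²·1660) = 7.961×10^-5 K/W
  R_cast iron = (1/0.776 − 1/0.818)/(4πk) = 0.06617/(4π·64.8) = 8.125×10^-5 K/W
  R_aerogel blanket = (1/0.818 − 1/1.40)/(4πk) = 0.5082/(4π·0.0173) = 2.338 K/W
  R_conv,out = 1/(4πr²h) = 1/(4π·1.40²·15.9) = 0.002554 K/W
ΣR = 7.961×10^-5 + 8.125×10^-5 + 2.338 + 0.002554 = 2.341 K/W
Q = ΔT/ΣR = (64.8 °C − 12.9 °C)/2.341 = 22.2 W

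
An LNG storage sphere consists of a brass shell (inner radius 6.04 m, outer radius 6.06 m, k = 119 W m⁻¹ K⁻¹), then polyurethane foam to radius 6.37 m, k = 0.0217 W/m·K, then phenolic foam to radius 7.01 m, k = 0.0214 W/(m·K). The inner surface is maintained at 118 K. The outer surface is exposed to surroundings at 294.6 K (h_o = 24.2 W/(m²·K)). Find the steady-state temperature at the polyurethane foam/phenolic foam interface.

T = 180.8 K

Series thermal resistances, inner to outer:
  R_brass = (1/6.04 − 1/6.06)/(4πk) = 5.464×10^-4/(4π·119) = 3.654×10^-7 K/W
  R_polyurethane foam = (1/6.06 − 1/6.37)/(4πk) = 0.008031/(4π·0.0217) = 0.02945 K/W
  R_phenolic foam = (1/6.37 − 1/7.01)/(4πk) = 0.01433/(4π·0.0214) = 0.05330 K/W
  R_conv,out = 1/(4πr²h) = 1/(4π·7.01²·24.2) = 6.692×10^-5 K/W
ΣR = 3.654×10^-7 + 0.02945 + 0.05330 + 6.692×10^-5 = 0.08282 K/W
Q = ΔT/ΣR = (118 K − 294.6 K)/0.08282 = -2132 W
From the inner boundary to the polyurethane foam/phenolic foam interface, ΣR_partial = 0.02945 K/W.
T_interface = T_in − Q·ΣR_partial = 118 K − (-2132)(0.02945) = 180.8 K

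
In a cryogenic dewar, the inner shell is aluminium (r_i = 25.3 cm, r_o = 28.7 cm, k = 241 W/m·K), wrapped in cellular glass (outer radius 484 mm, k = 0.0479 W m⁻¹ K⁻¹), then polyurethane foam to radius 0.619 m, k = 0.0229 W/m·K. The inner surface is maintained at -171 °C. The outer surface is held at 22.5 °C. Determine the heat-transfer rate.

Series thermal resistances, inner to outer:
  R_aluminium = (1/0.253 − 1/0.287)/(4πk) = 0.4682/(4π·241) = 1.546×10^-4 K/W
  R_cellular glass = (1/0.287 − 1/0.484)/(4πk) = 1.418/(4π·0.0479) = 2.356 K/W
  R_polyurethane foam = (1/0.484 − 1/0.619)/(4πk) = 0.4506/(4π·0.0229) = 1.566 K/W
ΣR = 1.546×10^-4 + 2.356 + 1.566 = 3.922 K/W
Q = ΔT/ΣR = (-171 °C − 22.5 °C)/3.922 = -49.3 W
(Negative Q ⇒ heat flows inward; heat gain = 49.3 W.)

Q = 49.3 W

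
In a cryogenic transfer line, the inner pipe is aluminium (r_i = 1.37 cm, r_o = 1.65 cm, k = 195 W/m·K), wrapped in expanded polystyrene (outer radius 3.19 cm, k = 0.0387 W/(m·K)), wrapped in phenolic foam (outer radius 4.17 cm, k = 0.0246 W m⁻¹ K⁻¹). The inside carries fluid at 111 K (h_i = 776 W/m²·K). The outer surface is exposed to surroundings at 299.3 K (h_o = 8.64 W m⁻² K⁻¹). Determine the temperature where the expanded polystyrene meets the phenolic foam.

Series thermal resistances, inner to outer:
  R'_conv,in = 1/(2πr h) = 1/(2π·0.0137·776) = 0.01497 m·K/W
  R'_aluminium = ln(0.0165/0.0137)/(2πk) = 0.1860/(2π·195) = 1.518×10^-4 m·K/W
  R'_expanded polystyrene = ln(0.0319/0.0165)/(2πk) = 0.6592/(2π·0.0387) = 2.711 m·K/W
  R'_phenolic foam = ln(0.0417/0.0319)/(2πk) = 0.2679/(2π·0.0246) = 1.733 m·K/W
  R'_conv,out = 1/(2πr h) = 1/(2π·0.0417·8.64) = 0.4417 m·K/W
ΣR = 0.01497 + 1.518×10^-4 + 2.711 + 1.733 + 0.4417 = 4.901 m·K/W
Q' = ΔT/ΣR = (111 K − 299.3 K)/4.901 = -38.42 W/m
From the inner boundary to the expanded polystyrene/phenolic foam interface, ΣR_partial = 2.726 m·K/W.
T_interface = T_in − Q'·ΣR_partial = 111 K − (-38.42)(2.726) = 215.7 K

T = 215.7 K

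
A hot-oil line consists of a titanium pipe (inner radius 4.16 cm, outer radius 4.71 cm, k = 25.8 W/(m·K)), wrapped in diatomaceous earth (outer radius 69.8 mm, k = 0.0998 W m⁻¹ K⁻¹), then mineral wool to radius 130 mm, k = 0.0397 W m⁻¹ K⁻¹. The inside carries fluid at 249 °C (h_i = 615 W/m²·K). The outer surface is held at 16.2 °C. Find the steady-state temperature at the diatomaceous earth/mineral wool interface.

Resistance network (inner→outer):
  R'_conv,in = 1/(2πr h) = 1/(2π·0.0416·615) = 0.006221 m·K/W
  R'_titanium = ln(0.0471/0.0416)/(2πk) = 0.1242/(2π·25.8) = 7.660×10^-4 m·K/W
  R'_diatomaceous earth = ln(0.0698/0.0471)/(2πk) = 0.3934/(2π·0.0998) = 0.6273 m·K/W
  R'_mineral wool = ln(0.130/0.0698)/(2πk) = 0.6219/(2π·0.0397) = 2.493 m·K/W
ΣR = 0.006221 + 7.660×10^-4 + 0.6273 + 2.493 = 3.127 m·K/W
Q' = ΔT/ΣR = (249 °C − 16.2 °C)/3.127 = 74.45 W/m
From the inner boundary to the diatomaceous earth/mineral wool interface, ΣR_partial = 0.6343 m·K/W.
T_interface = T_in − Q'·ΣR_partial = 249 °C − (74.45)(0.6343) = 202 °C

T = 202 °C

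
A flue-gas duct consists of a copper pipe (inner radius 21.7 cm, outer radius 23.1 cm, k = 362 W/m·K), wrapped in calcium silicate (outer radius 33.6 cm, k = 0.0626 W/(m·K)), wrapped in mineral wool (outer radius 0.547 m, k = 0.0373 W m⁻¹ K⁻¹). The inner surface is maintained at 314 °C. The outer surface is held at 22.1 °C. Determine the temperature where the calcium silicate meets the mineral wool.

T = 222 °C

Series thermal resistances, inner to outer:
  R'_copper = ln(0.231/0.217)/(2πk) = 0.06252/(2π·362) = 2.749×10^-5 m·K/W
  R'_calcium silicate = ln(0.336/0.231)/(2πk) = 0.3747/(2π·0.0626) = 0.9526 m·K/W
  R'_mineral wool = ln(0.547/0.336)/(2πk) = 0.4873/(2π·0.0373) = 2.079 m·K/W
ΣR = 2.749×10^-5 + 0.9526 + 2.079 = 3.032 m·K/W
Q' = ΔT/ΣR = (314 °C − 22.1 °C)/3.032 = 96.27 W/m
From the inner boundary to the calcium silicate/mineral wool interface, ΣR_partial = 0.9526 m·K/W.
T_interface = T_in − Q'·ΣR_partial = 314 °C − (96.27)(0.9526) = 222 °C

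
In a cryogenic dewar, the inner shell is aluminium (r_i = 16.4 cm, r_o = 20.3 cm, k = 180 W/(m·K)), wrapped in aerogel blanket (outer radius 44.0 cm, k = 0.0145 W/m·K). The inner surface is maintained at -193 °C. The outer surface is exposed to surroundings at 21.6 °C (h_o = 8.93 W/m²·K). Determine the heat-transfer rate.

Resistance network (inner→outer):
  R_aluminium = (1/0.164 − 1/0.203)/(4πk) = 1.171/(4π·180) = 5.179×10^-4 K/W
  R_aerogel blanket = (1/0.203 − 1/0.440)/(4πk) = 2.653/(4π·0.0145) = 14.56 K/W
  R_conv,out = 1/(4πr²h) = 1/(4π·0.440²·8.93) = 0.04603 K/W
ΣR = 5.179×10^-4 + 14.56 + 0.04603 = 14.61 K/W
Q = ΔT/ΣR = (-193 °C − 21.6 °C)/14.61 = -14.7 W
(Negative Q ⇒ heat flows inward; heat gain = 14.7 W.)

Q = 14.7 W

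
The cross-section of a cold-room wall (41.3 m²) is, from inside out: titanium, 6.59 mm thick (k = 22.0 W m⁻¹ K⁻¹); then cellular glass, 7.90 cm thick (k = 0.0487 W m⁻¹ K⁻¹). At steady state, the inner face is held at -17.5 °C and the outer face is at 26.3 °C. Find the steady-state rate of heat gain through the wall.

Treat each layer as a resistance in series:
  R_titanium = L/(kA) = 0.00659/(22.0·41.3) = 7.253×10^-6 K/W
  R_cellular glass = L/(kA) = 0.0790/(0.0487·41.3) = 0.03928 K/W
ΣR = 7.253×10^-6 + 0.03928 = 0.03929 K/W
Q = ΔT/ΣR = (-17.5 °C − 26.3 °C)/0.03929 = -1110 W
(Negative Q ⇒ heat flows inward; heat gain = 1110 W.)

Q = 1110 W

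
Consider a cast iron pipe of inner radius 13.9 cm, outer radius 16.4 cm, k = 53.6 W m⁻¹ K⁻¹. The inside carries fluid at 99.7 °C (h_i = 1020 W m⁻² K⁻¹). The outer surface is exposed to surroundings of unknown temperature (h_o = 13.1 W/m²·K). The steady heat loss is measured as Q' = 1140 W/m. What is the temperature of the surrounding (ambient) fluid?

Sum the resistances:
  R'_conv,in = 1/(2πr h) = 1/(2π·0.139·1020) = 0.001123 m·K/W
  R'_cast iron = ln(0.164/0.139)/(2πk) = 0.1654/(2π·53.6) = 4.911×10^-4 m·K/W
  R'_conv,out = 1/(2πr h) = 1/(2π·0.164·13.1) = 0.07408 m·K/W
ΣR = 0.07569 m·K/W
ΔT = Q'·ΣR = 1140 × 0.07569 = 86.29 K
Heat flows outward, so T_out = T_in − ΔT = 99.7 − 86.29 = 13.4 °C

T_out = 13.4 °C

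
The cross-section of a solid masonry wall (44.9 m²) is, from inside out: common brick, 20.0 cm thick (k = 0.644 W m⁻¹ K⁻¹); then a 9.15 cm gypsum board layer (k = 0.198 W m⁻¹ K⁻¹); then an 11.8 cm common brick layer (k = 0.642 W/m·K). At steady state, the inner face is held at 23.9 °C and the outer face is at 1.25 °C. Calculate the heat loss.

Series thermal resistances, inner to outer:
  R_common brick = L/(kA) = 0.200/(0.644·44.9) = 0.006917 K/W
  R_gypsum board = L/(kA) = 0.0915/(0.198·44.9) = 0.01029 K/W
  R_common brick = L/(kA) = 0.118/(0.642·44.9) = 0.004094 K/W
ΣR = 0.006917 + 0.01029 + 0.004094 = 0.02130 K/W
Q = ΔT/ΣR = (23.9 °C − 1.25 °C)/0.02130 = 1060 W

Q = 1060 W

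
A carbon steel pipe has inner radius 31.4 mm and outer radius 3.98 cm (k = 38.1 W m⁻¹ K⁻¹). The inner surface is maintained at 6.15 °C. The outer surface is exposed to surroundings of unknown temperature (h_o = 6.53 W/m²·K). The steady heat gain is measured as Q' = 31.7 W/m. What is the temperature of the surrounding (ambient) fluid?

T_out = 25.6 °C

Sum the resistances:
  R'_carbon steel = ln(0.0398/0.0314)/(2πk) = 0.2371/(2π·38.1) = 9.903×10^-4 m·K/W
  R'_conv,out = 1/(2πr h) = 1/(2π·0.0398·6.53) = 0.6124 m·K/W
ΣR = 0.6134 m·K/W
ΔT = Q'·ΣR = 31.7 × 0.6134 = 19.44 K
Heat flows inward, so T_out = T_in + ΔT = 6.15 + 19.44 = 25.6 °C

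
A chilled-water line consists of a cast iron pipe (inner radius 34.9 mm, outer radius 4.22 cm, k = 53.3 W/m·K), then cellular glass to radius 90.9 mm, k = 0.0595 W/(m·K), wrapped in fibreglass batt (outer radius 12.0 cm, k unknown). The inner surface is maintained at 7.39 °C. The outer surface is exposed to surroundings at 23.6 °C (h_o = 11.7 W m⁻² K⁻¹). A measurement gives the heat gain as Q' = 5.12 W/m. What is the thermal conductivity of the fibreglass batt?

ΣR = ΔT/Q' = |7.39 − 23.6|/5.12 = 3.166 m·K/W
Known resistances:
  R'_cast iron = ln(0.0422/0.0349)/(2πk) = 0.1899/(2π·53.3) = 5.671×10^-4 m·K/W
  R'_cellular glass = ln(0.0909/0.0422)/(2πk) = 0.7673/(2π·0.0595) = 2.053 m·K/W
  R'_conv,out = 1/(2πr h) = 1/(2π·0.120·11.7) = 0.1134 m·K/W
R_fibreglass batt = ΣR − ΣR_known = 3.166 − 2.167 = 0.9990 m·K/W
ln(r₂/r₁)/(2πk) = 0.9990 ⇒ k = 0.2777/(2π·0.9990) = 0.0442 W/m·K

k = 0.0442 W/m·K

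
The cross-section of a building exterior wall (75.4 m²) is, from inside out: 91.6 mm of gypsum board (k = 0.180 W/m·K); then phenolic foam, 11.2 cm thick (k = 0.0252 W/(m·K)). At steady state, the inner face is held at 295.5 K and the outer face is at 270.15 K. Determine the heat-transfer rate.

Series thermal resistances, inner to outer:
  R_gypsum board = L/(kA) = 0.0916/(0.180·75.4) = 0.006749 K/W
  R_phenolic foam = L/(kA) = 0.112/(0.0252·75.4) = 0.05894 K/W
ΣR = 0.006749 + 0.05894 = 0.06569 K/W
Q = ΔT/ΣR = (295.5 K − 270.15 K)/0.06569 = 386 W

Q = 386 W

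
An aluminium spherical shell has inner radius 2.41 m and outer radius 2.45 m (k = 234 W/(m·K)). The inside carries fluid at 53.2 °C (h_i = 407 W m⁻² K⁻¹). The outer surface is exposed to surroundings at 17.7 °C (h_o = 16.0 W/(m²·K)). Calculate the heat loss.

Resistance network (inner→outer):
  R_conv,in = 1/(4πr²h) = 1/(4π·2.41²·407) = 3.366×10^-5 K/W
  R_aluminium = (1/2.41 − 1/2.45)/(4πk) = 0.006774/(4π·234) = 2.304×10^-6 K/W
  R_conv,out = 1/(4πr²h) = 1/(4π·2.45²·16.0) = 8.286×10^-4 K/W
ΣR = 3.366×10^-5 + 2.304×10^-6 + 8.286×10^-4 = 8.646×10^-4 K/W
Q = ΔT/ΣR = (53.2 °C − 17.7 °C)/8.646×10^-4 = 41100 W

Q = 41100 W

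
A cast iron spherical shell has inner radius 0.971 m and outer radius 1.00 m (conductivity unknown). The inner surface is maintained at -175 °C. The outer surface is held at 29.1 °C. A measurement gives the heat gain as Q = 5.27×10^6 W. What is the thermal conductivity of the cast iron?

ΣR = ΔT/Q = |-175 − 29.1|/5.27×10^6 = 3.873×10^-5 K/W
(1/r₁−1/r₂)/(4πk) = 3.873×10^-5 ⇒ k = 0.02987/(4π·3.873×10^-5) = 61.4 W/m·K

k = 61.4 W/m·K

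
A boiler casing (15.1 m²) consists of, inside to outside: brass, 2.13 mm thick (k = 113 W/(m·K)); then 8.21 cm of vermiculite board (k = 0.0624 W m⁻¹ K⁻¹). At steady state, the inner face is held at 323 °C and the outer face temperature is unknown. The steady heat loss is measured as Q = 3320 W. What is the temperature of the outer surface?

Series resistances:
  R_brass = L/(kA) = 0.00213/(113·15.1) = 1.248×10^-6 K/W
  R_vermiculite board = L/(kA) = 0.0821/(0.0624·15.1) = 0.08713 K/W
ΣR = 0.08713 K/W
ΔT = Q·ΣR = 3320 × 0.08713 = 289.3 K
Heat flows outward, so T_out = T_in − ΔT = 323 − 289.3 = 33.7 °C

T_out = 33.7 °C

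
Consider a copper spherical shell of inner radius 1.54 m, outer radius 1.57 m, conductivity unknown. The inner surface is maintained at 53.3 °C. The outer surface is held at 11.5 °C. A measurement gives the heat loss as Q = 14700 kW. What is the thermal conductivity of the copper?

k = 347 W/m·K

ΣR = ΔT/Q = |53.3 − 11.5|/1.47×10^7 = 2.844×10^-6 K/W
(1/r₁−1/r₂)/(4πk) = 2.844×10^-6 ⇒ k = 0.01241/(4π·2.844×10^-6) = 347 W/m·K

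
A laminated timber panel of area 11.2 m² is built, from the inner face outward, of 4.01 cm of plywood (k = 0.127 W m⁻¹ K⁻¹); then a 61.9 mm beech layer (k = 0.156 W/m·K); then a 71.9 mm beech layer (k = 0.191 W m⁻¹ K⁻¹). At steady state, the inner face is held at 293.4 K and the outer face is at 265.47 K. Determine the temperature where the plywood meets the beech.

T = 285.3 K

Series thermal resistances, inner to outer:
  R_plywood = L/(kA) = 0.0401/(0.127·11.2) = 0.02819 K/W
  R_beech = L/(kA) = 0.0619/(0.156·11.2) = 0.03543 K/W
  R_beech = L/(kA) = 0.0719/(0.191·11.2) = 0.03361 K/W
ΣR = 0.02819 + 0.03543 + 0.03361 = 0.09723 K/W
Q = ΔT/ΣR = (293.4 K − 265.47 K)/0.09723 = 287.3 W
From the inner boundary to the plywood/beech interface, ΣR_partial = 0.02819 K/W.
T_interface = T_in − Q·ΣR_partial = 293.4 K − (287.3)(0.02819) = 285.3 K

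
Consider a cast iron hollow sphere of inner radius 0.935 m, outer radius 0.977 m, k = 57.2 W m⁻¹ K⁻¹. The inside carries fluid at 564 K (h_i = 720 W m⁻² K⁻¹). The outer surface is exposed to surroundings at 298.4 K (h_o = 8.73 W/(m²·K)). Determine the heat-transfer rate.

Series thermal resistances, inner to outer:
  R_conv,in = 1/(4πr²h) = 1/(4π·0.935²·720) = 1.264×10^-4 K/W
  R_cast iron = (1/0.935 − 1/0.977)/(4πk) = 0.04598/(4π·57.2) = 6.396×10^-5 K/W
  R_conv,out = 1/(4πr²h) = 1/(4π·0.977²·8.73) = 0.009550 K/W
ΣR = 1.264×10^-4 + 6.396×10^-5 + 0.009550 = 0.009740 K/W
Q = ΔT/ΣR = (564 K − 298.4 K)/0.009740 = 27300 W

Q = 27300 W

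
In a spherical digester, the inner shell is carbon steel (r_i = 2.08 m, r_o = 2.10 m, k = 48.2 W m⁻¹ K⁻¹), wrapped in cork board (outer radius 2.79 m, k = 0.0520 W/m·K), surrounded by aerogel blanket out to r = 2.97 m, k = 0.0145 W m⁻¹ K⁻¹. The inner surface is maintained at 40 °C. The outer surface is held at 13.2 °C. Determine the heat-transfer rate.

Q = 89.5 W

Resistance network (inner→outer):
  R_carbon steel = (1/2.08 − 1/2.10)/(4πk) = 0.004579/(4π·48.2) = 7.559×10^-6 K/W
  R_cork board = (1/2.10 − 1/2.79)/(4πk) = 0.1178/(4π·0.0520) = 0.1802 K/W
  R_aerogel blanket = (1/2.79 − 1/2.97)/(4πk) = 0.02172/(4π·0.0145) = 0.1192 K/W
ΣR = 7.559×10^-6 + 0.1802 + 0.1192 = 0.2994 K/W
Q = ΔT/ΣR = (40 °C − 13.2 °C)/0.2994 = 89.5 W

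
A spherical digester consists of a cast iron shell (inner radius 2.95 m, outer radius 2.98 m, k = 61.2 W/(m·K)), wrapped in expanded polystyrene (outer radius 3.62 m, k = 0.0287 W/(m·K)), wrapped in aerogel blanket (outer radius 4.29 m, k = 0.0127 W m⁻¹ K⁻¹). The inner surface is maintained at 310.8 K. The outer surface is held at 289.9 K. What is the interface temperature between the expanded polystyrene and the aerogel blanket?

T = 302.9 K

Series thermal resistances, inner to outer:
  R_cast iron = (1/2.95 − 1/2.98)/(4πk) = 0.003413/(4π·61.2) = 4.437×10^-6 K/W
  R_expanded polystyrene = (1/2.98 − 1/3.62)/(4πk) = 0.05933/(4π·0.0287) = 0.1645 K/W
  R_aerogel blanket = (1/3.62 − 1/4.29)/(4πk) = 0.04314/(4π·0.0127) = 0.2703 K/W
ΣR = 4.437×10^-6 + 0.1645 + 0.2703 = 0.4348 K/W
Q = ΔT/ΣR = (310.8 K − 289.9 K)/0.4348 = 48.07 W
From the inner boundary to the expanded polystyrene/aerogel blanket interface, ΣR_partial = 0.1645 K/W.
T_interface = T_in − Q·ΣR_partial = 310.8 K − (48.07)(0.1645) = 302.9 K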